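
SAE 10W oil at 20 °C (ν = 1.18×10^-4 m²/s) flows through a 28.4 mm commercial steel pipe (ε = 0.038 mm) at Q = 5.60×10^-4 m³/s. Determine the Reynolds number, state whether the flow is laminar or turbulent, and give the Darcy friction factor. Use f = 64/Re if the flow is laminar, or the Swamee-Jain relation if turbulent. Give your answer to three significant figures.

Re ≈ 213; laminar; f = 64/Re ≈ 0.301

V = 4Q/(πD²) = 0.8840 m/s
Re = VD/ν = 0.8840·0.0284/1.18×10^-4 = 213
Re < 2300 → laminar → f = 64/Re = 0.3008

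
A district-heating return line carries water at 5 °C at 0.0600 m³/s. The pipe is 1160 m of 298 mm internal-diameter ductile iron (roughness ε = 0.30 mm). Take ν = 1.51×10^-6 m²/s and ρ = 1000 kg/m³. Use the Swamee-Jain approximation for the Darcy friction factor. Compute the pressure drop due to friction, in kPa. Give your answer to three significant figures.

V = 4Q/(πD²) = 4·0.0600/(π·0.298²) = 0.8603 m/s
Re = VD/ν = 0.8603·0.298/1.51×10^-6 = 1.70×10^5 → turbulent
ε/D = 0.30/298 = 0.00101
Swamee-Jain: f = 0.02144
h_f = f(L/D)V²/(2g) = 0.02144·(1160/0.298)·0.8603²/(2·9.81) = 3.148 m
Δp = ρg·h_f = 1000·9.81·3.148 = 30.88 kPa

Δp ≈ 30.9 kPa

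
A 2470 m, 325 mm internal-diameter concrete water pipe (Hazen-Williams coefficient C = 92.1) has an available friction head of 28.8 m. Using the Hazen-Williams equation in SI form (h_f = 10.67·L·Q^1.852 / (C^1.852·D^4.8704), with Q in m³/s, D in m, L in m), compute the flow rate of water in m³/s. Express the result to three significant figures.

Q ≈ 0.121 m³/s

Rearranging: Q = [h_f·C^1.852·D^4.8704 / (10.67·L)]^(1/1.852)
Q = [28.8·92.1^1.852·0.325^4.8704 / (10.67·2470)]^0.540 = 0.1207 m³/s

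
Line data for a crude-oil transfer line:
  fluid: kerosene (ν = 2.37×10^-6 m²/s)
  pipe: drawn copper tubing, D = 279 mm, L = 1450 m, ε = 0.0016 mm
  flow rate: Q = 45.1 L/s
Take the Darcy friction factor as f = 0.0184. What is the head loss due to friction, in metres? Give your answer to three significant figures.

V = 4Q/(πD²) = 4·0.0451/(π·0.279²) = 0.7377 m/s
h_f = f(L/D)V²/(2g) = 0.01840·(1450/0.279)·0.7377²/(2·9.81) = 2.652 m

h_f ≈ 2.65 m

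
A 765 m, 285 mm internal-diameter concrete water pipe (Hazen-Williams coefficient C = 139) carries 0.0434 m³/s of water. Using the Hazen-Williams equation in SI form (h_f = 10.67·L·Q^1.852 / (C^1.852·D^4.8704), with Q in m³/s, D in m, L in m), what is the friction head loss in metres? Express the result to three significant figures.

h_f = 10.67·765·0.0434^1.852 / (139^1.852·0.285^4.8704) = 1.188 m

h_f ≈ 1.19 m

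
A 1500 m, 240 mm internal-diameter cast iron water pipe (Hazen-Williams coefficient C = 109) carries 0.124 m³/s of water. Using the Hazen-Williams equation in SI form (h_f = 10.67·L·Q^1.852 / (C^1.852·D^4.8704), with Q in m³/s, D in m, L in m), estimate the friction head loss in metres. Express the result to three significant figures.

h_f ≈ 59.0 m

h_f = 10.67·1500·0.124^1.852 / (109^1.852·0.240^4.8704) = 58.96 m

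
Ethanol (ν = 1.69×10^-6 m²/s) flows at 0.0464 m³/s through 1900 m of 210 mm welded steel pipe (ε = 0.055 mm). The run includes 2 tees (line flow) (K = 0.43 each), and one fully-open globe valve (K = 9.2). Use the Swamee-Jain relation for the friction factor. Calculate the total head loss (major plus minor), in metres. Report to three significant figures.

V = 4Q/(πD²) = 1.340 m/s; V²/2g = 0.09147 m
Re = 1.66×10^5, ε/D = 2.62×10^-4 → f = 0.01795 (Swamee-Jain)
Major: h_f = f(L/D)·V²/2g = 0.01795·9048·0.09147 = 14.86 m
Minor: ΣK = 10.1; h_m = ΣK·V²/2g = 0.9202 m
Total H_L = 14.86 + 0.9202 = 15.78 m

H_L ≈ 15.8 m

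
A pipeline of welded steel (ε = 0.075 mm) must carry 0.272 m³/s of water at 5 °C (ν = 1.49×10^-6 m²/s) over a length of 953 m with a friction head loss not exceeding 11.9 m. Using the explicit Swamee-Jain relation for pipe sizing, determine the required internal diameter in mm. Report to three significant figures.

D ≈ 380 mm

Swamee-Jain (Type III): D = 0.66·[ε^1.25·(LQ²/(gh_f))^4.75 + ν·Q^9.4·(L/(gh_f))^5.2]^0.04
LQ²/(gh_f) = 0.6040; L/(gh_f) = 8.164
Term 1 = ε^1.25·(…)^4.75 = 6.36×10^-7; Term 2 = ν·Q^9.4·(…)^5.2 = 3.98×10^-7
D = 0.66·(6.36×10^-7 + 3.98×10^-7)^0.04 = 0.3803 m = 380 mm
Check: V = 2.39 m/s, Re = 6.11×10^5, f = 0.01523, h_f = 11.2 m ≈ 11.9 m ✓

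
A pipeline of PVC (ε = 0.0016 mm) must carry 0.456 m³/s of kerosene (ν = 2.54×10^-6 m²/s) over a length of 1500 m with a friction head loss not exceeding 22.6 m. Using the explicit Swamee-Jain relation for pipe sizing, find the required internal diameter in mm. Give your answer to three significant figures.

D ≈ 437 mm

Swamee-Jain (Type III): D = 0.66·[ε^1.25·(LQ²/(gh_f))^4.75 + ν·Q^9.4·(L/(gh_f))^5.2]^0.04
LQ²/(gh_f) = 1.407; L/(gh_f) = 6.766
Term 1 = ε^1.25·(…)^4.75 = 2.88×10^-7; Term 2 = ν·Q^9.4·(…)^5.2 = 3.29×10^-5
D = 0.66·(2.88×10^-7 + 3.29×10^-5)^0.04 = 0.4369 m = 437 mm
Check: V = 3.04 m/s, Re = 5.23×10^5, f = 0.01305, h_f = 21.1 m ≈ 22.6 m ✓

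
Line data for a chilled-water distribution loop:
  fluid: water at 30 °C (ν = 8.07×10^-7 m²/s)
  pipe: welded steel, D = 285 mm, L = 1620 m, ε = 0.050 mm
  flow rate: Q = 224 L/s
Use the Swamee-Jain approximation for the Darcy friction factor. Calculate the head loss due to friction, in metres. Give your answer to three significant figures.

V = 4Q/(πD²) = 4·0.224/(π·0.285²) = 3.511 m/s
Re = VD/ν = 3.511·0.285/8.07×10^-7 = 1.24×10^6 → turbulent
ε/D = 0.050/285 = 1.75×10^-4
Swamee-Jain: f = 0.01432
h_f = f(L/D)V²/(2g) = 0.01432·(1620/0.285)·3.511²/(2·9.81) = 51.14 m

h_f ≈ 51.1 m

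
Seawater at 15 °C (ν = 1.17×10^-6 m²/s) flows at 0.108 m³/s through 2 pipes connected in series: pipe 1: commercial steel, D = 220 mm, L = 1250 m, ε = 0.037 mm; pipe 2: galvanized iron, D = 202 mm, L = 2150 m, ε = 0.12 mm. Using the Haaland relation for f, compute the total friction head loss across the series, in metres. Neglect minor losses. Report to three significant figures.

H ≈ 146 m

Pipe 1: V = 2.841 m/s, Re = 5.34×10^5, ε/D = 1.68×10^-4, f = 0.01489, h_1 = f(L/D)V²/2g = 34.82 m
Pipe 2: V = 3.370 m/s, Re = 5.82×10^5, ε/D = 5.94×10^-4, f = 0.01805, h_2 = f(L/D)V²/2g = 111.2 m
Series → Q common, losses add: H = Σh = 146.0 m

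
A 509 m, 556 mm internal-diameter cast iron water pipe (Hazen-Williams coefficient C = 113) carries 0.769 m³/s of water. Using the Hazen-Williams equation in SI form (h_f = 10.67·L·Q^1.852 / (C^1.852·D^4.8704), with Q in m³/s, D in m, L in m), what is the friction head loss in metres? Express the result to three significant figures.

h_f = 10.67·509·0.769^1.852 / (113^1.852·0.556^4.8704) = 9.181 m

h_f ≈ 9.18 m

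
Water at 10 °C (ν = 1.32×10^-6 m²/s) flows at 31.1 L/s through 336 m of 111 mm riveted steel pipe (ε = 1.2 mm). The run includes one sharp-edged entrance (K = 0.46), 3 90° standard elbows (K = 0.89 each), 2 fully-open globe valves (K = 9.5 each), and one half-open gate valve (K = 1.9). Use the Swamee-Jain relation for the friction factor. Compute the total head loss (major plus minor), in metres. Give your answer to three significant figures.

V = 4Q/(πD²) = 3.214 m/s; V²/2g = 0.5264 m
Re = 2.70×10^5, ε/D = 0.0108 → f = 0.03926 (Swamee-Jain)
Major: h_f = f(L/D)·V²/2g = 0.03926·3027·0.5264 = 62.56 m
Minor: ΣK = 24.0; h_m = ΣK·V²/2g = 12.65 m
Total H_L = 62.56 + 12.65 = 75.21 m

H_L ≈ 75.2 m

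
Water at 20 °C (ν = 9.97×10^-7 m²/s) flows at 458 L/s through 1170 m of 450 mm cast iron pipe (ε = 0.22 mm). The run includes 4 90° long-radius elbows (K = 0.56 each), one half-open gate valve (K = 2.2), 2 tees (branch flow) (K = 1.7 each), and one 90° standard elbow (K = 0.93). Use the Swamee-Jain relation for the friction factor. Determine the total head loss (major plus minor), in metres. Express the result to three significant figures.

V = 4Q/(πD²) = 2.880 m/s; V²/2g = 0.4227 m
Re = 1.30×10^6, ε/D = 4.89×10^-4 → f = 0.01710 (Swamee-Jain)
Major: h_f = f(L/D)·V²/2g = 0.01710·2600·0.4227 = 18.79 m
Minor: ΣK = 8.77; h_m = ΣK·V²/2g = 3.707 m
Total H_L = 18.79 + 3.707 = 22.50 m

H_L ≈ 22.5 m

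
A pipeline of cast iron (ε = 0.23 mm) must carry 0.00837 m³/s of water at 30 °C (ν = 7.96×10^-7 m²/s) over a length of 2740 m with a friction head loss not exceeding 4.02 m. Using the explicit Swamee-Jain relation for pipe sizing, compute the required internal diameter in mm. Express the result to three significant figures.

D ≈ 160 mm

Swamee-Jain (Type III): D = 0.66·[ε^1.25·(LQ²/(gh_f))^4.75 + ν·Q^9.4·(L/(gh_f))^5.2]^0.04
LQ²/(gh_f) = 0.004868; L/(gh_f) = 69.48
Term 1 = ε^1.25·(…)^4.75 = 2.93×10^-16; Term 2 = ν·Q^9.4·(…)^5.2 = 8.96×10^-17
D = 0.66·(2.93×10^-16 + 8.96×10^-17)^0.04 = 0.1595 m = 160 mm
Check: V = 0.419 m/s, Re = 8.39×10^4, f = 0.02411, h_f = 3.70 m ≈ 4.02 m ✓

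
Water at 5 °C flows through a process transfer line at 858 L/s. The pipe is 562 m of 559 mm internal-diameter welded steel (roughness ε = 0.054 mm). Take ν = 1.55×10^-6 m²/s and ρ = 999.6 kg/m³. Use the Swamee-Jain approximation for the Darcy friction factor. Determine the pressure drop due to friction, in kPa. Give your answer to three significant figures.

V = 4Q/(πD²) = 4·0.858/(π·0.559²) = 3.496 m/s
Re = VD/ν = 3.496·0.559/1.55×10^-6 = 1.26×10^6 → turbulent
ε/D = 0.054/559 = 9.66×10^-5
Swamee-Jain: f = 0.01321
h_f = f(L/D)V²/(2g) = 0.01321·(562/0.559)·3.496²/(2·9.81) = 8.274 m
Δp = ρg·h_f = 999.6·9.81·8.274 = 81.14 kPa

Δp ≈ 81.1 kPa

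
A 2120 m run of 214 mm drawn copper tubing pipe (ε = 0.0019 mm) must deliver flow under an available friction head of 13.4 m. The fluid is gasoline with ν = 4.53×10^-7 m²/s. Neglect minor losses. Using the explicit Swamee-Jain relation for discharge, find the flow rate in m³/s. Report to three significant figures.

Swamee-Jain (Type II): Q = -0.965·√(gD⁵h_f/L)·ln[ε/(3.7D) + √(3.17ν²L/(gD³h_f))]
√(gD⁵h_f/L) = √(9.81·0.214⁵·13.4/2120) = 0.005275
ε/(3.7D) = 2.40×10^-6; √(3.17ν²L/(gD³h_f)) = 3.27×10^-5
Q = -0.965·0.005275·ln(3.512×10^-5) = 0.05221 m³/s
Check: V = 1.45 m/s, Re = 6.86×10^5, f = 0.01255, h_f = 13.4 m ≈ 13.4 m ✓

Q ≈ 0.0522 m³/s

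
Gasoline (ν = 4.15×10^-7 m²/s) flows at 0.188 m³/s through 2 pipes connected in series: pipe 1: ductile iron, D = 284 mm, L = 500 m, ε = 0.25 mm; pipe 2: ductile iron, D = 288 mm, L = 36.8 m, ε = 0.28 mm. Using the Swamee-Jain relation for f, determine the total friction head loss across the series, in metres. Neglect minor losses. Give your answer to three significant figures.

H ≈ 16.3 m

Pipe 1: V = 2.968 m/s, Re = 2.03×10^6, ε/D = 8.80×10^-4, f = 0.01927, h_1 = f(L/D)V²/2g = 15.23 m
Pipe 2: V = 2.886 m/s, Re = 2.00×10^6, ε/D = 9.72×10^-4, f = 0.01972, h_2 = f(L/D)V²/2g = 1.070 m
Series → Q common, losses add: H = Σh = 16.30 m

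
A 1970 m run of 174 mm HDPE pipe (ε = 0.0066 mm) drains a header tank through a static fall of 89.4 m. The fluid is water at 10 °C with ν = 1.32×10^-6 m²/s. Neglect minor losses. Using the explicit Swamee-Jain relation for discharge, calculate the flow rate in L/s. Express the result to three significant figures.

Q ≈ 79.2 L/s

Swamee-Jain (Type II): Q = -0.965·√(gD⁵h_f/L)·ln[ε/(3.7D) + √(3.17ν²L/(gD³h_f))]
√(gD⁵h_f/L) = √(9.81·0.174⁵·89.4/1970) = 0.008426
ε/(3.7D) = 1.03×10^-5; √(3.17ν²L/(gD³h_f)) = 4.85×10^-5
Q = -0.965·0.008426·ln(5.878×10^-5) = 0.07921 m³/s
Check: V = 3.33 m/s, Re = 4.39×10^5, f = 0.01394, h_f = 89.3 m ≈ 89.4 m ✓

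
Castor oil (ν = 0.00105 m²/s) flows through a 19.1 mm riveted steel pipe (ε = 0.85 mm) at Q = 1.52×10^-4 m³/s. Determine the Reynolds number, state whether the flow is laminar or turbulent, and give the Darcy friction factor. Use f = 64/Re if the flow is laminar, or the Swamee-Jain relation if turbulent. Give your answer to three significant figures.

V = 4Q/(πD²) = 0.5305 m/s
Re = VD/ν = 0.5305·0.0191/0.00105 = 9.65
Re < 2300 → laminar → f = 64/Re = 6.632

Re ≈ 9.65; laminar; f = 64/Re ≈ 6.63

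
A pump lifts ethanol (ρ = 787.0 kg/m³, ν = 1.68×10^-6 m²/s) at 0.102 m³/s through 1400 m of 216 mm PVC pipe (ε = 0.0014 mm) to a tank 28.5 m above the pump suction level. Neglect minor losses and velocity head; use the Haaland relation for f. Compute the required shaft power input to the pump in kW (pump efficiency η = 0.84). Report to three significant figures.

V = 4Q/(πD²) = 2.784 m/s; Re = 3.58×10^5; ε/D = 6.48×10^-6; f = 0.01394
h_f = f(L/D)V²/2g = 35.68 m
Total head H = z + h_f = 28.5 + 35.68 = 64.18 m
P_hyd = ρgQH = 787.0·9.81·0.102·64.18 = 50.54 kW
P_shaft = P_hyd/η = 50.54/0.84 = 60.16 kW

P_shaft ≈ 60.2 kW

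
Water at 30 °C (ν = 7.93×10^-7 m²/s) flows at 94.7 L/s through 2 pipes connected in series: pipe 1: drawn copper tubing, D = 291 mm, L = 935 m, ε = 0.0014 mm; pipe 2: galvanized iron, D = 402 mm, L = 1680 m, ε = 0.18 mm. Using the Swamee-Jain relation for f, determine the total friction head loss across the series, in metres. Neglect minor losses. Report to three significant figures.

H ≈ 6.44 m

Pipe 1: V = 1.424 m/s, Re = 5.23×10^5, ε/D = 4.81×10^-6, f = 0.01307, h_1 = f(L/D)V²/2g = 4.339 m
Pipe 2: V = 0.7461 m/s, Re = 3.78×10^5, ε/D = 4.48×10^-4, f = 0.01773, h_2 = f(L/D)V²/2g = 2.103 m
Series → Q common, losses add: H = Σh = 6.442 m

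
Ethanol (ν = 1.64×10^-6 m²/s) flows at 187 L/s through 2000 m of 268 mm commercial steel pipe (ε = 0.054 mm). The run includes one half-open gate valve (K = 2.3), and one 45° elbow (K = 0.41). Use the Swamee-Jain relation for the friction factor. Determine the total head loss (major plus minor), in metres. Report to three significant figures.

H_L ≈ 66.0 m

V = 4Q/(πD²) = 3.315 m/s; V²/2g = 0.5601 m
Re = 5.42×10^5, ε/D = 2.01×10^-4 → f = 0.01542 (Swamee-Jain)
Major: h_f = f(L/D)·V²/2g = 0.01542·7463·0.5601 = 64.46 m
Minor: ΣK = 2.71; h_m = ΣK·V²/2g = 1.518 m
Total H_L = 64.46 + 1.518 = 65.98 m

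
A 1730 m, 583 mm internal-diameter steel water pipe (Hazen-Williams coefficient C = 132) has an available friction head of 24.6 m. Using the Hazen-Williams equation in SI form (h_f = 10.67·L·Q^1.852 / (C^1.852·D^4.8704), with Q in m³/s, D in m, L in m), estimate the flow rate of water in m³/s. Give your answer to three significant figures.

Q ≈ 0.895 m³/s

Rearranging: Q = [h_f·C^1.852·D^4.8704 / (10.67·L)]^(1/1.852)
Q = [24.6·132^1.852·0.583^4.8704 / (10.67·1730)]^0.540 = 0.8950 m³/s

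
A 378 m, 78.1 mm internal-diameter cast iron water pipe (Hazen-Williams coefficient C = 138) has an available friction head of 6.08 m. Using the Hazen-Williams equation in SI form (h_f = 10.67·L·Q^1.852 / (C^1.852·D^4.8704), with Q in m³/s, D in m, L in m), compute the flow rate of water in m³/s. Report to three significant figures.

Rearranging: Q = [h_f·C^1.852·D^4.8704 / (10.67·L)]^(1/1.852)
Q = [6.08·138^1.852·0.0781^4.8704 / (10.67·378)]^0.540 = 0.005060 m³/s

Q ≈ 0.00506 m³/s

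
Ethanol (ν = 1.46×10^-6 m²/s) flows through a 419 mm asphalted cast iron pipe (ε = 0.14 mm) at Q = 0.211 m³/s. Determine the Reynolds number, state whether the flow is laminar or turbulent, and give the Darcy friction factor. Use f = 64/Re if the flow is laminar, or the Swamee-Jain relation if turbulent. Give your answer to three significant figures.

Re ≈ 4.39×10^5; turbulent; f ≈ 0.0168

V = 4Q/(πD²) = 1.530 m/s
Re = VD/ν = 1.530·0.419/1.46×10^-6 = 4.39×10^5
Re > 4000 → turbulent; ε/D = 3.34×10^-4
Swamee-Jain: f = 0.01678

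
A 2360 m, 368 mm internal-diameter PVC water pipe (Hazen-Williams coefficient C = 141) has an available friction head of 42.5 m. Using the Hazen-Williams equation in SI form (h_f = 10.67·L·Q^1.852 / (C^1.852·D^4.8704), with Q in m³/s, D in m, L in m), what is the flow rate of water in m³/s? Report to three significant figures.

Q ≈ 0.324 m³/s

Rearranging: Q = [h_f·C^1.852·D^4.8704 / (10.67·L)]^(1/1.852)
Q = [42.5·141^1.852·0.368^4.8704 / (10.67·2360)]^0.540 = 0.3239 m³/s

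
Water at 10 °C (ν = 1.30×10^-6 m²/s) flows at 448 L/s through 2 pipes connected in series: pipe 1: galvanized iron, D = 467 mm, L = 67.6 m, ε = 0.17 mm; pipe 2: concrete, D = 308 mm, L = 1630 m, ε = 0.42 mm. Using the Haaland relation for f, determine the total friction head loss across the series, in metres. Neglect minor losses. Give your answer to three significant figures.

Pipe 1: V = 2.615 m/s, Re = 9.40×10^5, ε/D = 3.64×10^-4, f = 0.01619, h_1 = f(L/D)V²/2g = 0.8170 m
Pipe 2: V = 6.013 m/s, Re = 1.42×10^6, ε/D = 0.00136, f = 0.02140, h_2 = f(L/D)V²/2g = 208.7 m
Series → Q common, losses add: H = Σh = 209.5 m

H ≈ 210 m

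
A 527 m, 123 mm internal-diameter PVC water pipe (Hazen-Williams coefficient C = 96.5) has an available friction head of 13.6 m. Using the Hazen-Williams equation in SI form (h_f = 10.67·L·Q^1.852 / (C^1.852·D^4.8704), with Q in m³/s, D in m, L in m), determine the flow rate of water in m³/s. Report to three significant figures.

Rearranging: Q = [h_f·C^1.852·D^4.8704 / (10.67·L)]^(1/1.852)
Q = [13.6·96.5^1.852·0.123^4.8704 / (10.67·527)]^0.540 = 0.01508 m³/s

Q ≈ 0.0151 m³/s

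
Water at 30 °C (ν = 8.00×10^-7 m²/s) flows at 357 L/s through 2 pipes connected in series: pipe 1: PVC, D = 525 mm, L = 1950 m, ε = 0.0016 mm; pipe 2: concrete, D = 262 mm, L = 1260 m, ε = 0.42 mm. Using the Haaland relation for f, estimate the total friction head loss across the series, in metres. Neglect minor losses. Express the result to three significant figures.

Pipe 1: V = 1.649 m/s, Re = 1.08×10^6, ε/D = 3.05×10^-6, f = 0.01149, h_1 = f(L/D)V²/2g = 5.914 m
Pipe 2: V = 6.622 m/s, Re = 2.17×10^6, ε/D = 0.00160, f = 0.02223, h_2 = f(L/D)V²/2g = 239.0 m
Series → Q common, losses add: H = Σh = 244.9 m

H ≈ 245 m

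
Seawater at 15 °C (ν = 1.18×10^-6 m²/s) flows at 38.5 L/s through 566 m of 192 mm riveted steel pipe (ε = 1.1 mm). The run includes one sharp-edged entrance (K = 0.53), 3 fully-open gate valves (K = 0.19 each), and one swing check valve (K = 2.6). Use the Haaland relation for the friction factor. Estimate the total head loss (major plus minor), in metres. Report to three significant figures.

H_L ≈ 8.86 m

V = 4Q/(πD²) = 1.330 m/s; V²/2g = 0.09012 m
Re = 2.16×10^5, ε/D = 0.00573 → f = 0.03209 (Haaland)
Major: h_f = f(L/D)·V²/2g = 0.03209·2948·0.09012 = 8.525 m
Minor: ΣK = 3.70; h_m = ΣK·V²/2g = 0.3335 m
Total H_L = 8.525 + 0.3335 = 8.859 m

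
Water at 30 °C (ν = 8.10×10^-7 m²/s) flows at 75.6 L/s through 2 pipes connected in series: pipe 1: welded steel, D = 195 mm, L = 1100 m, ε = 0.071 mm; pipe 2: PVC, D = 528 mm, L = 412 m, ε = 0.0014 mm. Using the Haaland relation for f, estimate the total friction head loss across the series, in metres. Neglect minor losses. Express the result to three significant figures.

Pipe 1: V = 2.531 m/s, Re = 6.09×10^5, ε/D = 3.64×10^-4, f = 0.01648, h_1 = f(L/D)V²/2g = 30.36 m
Pipe 2: V = 0.3453 m/s, Re = 2.25×10^5, ε/D = 2.65×10^-6, f = 0.01517, h_2 = f(L/D)V²/2g = 0.07190 m
Series → Q common, losses add: H = Σh = 30.43 m

H ≈ 30.4 m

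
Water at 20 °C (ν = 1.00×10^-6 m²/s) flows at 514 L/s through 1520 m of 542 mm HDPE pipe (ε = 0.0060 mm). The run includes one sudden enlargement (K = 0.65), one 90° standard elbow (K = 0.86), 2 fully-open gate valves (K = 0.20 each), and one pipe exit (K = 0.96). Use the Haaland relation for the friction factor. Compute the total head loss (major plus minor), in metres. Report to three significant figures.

H_L ≈ 8.85 m

V = 4Q/(πD²) = 2.228 m/s; V²/2g = 0.2530 m
Re = 1.21×10^6, ε/D = 1.11×10^-5 → f = 0.01146 (Haaland)
Major: h_f = f(L/D)·V²/2g = 0.01146·2804·0.2530 = 8.128 m
Minor: ΣK = 2.87; h_m = ΣK·V²/2g = 0.7260 m
Total H_L = 8.128 + 0.7260 = 8.854 m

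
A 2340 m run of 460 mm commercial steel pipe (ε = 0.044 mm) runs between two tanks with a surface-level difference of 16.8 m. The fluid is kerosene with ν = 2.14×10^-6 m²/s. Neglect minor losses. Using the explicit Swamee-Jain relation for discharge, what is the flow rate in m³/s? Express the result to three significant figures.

Q ≈ 0.351 m³/s

Swamee-Jain (Type II): Q = -0.965·√(gD⁵h_f/L)·ln[ε/(3.7D) + √(3.17ν²L/(gD³h_f))]
√(gD⁵h_f/L) = √(9.81·0.460⁵·16.8/2340) = 0.03809
ε/(3.7D) = 2.59×10^-5; √(3.17ν²L/(gD³h_f)) = 4.60×10^-5
Q = -0.965·0.03809·ln(7.187×10^-5) = 0.3507 m³/s
Check: V = 2.11 m/s, Re = 4.54×10^5, f = 0.01458, h_f = 16.8 m ≈ 16.8 m ✓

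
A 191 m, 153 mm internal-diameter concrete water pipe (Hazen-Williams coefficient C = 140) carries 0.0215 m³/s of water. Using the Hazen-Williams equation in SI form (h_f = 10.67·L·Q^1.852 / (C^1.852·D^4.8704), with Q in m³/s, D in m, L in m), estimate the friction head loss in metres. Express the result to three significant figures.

h_f ≈ 1.65 m

h_f = 10.67·191·0.0215^1.852 / (140^1.852·0.153^4.8704) = 1.649 m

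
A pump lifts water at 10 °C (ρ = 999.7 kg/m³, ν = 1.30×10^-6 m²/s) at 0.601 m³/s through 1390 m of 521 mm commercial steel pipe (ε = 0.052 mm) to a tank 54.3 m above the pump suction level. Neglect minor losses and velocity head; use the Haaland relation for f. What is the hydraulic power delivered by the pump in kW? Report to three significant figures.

P_hyd ≈ 404 kW

V = 4Q/(πD²) = 2.819 m/s; Re = 1.13×10^6; ε/D = 9.98×10^-5; f = 0.01320
h_f = f(L/D)V²/2g = 14.26 m
Total head H = z + h_f = 54.3 + 14.26 = 68.56 m
P_hyd = ρgQH = 999.7·9.81·0.601·68.56 = 404.1 kW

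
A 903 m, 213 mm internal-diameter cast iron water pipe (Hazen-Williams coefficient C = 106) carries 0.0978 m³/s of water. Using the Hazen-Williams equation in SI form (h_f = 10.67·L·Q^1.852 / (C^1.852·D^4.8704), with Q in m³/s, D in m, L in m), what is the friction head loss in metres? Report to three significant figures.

h_f ≈ 43.1 m

h_f = 10.67·903·0.0978^1.852 / (106^1.852·0.213^4.8704) = 43.07 m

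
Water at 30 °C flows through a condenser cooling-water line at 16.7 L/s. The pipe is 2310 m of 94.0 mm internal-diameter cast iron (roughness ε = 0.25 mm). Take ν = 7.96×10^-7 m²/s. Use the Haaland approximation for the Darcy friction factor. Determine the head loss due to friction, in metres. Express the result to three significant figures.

h_f ≈ 187 m

V = 4Q/(πD²) = 4·0.0167/(π·0.0940²) = 2.406 m/s
Re = VD/ν = 2.406·0.0940/7.96×10^-7 = 2.84×10^5 → turbulent
ε/D = 0.25/94.0 = 0.00266
Haaland: f = 0.02581
h_f = f(L/D)V²/(2g) = 0.02581·(2310/0.0940)·2.406²/(2·9.81) = 187.2 m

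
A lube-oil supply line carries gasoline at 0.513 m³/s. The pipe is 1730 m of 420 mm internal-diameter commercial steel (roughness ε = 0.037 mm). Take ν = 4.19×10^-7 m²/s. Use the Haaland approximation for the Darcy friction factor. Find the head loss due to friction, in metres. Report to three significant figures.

V = 4Q/(πD²) = 4·0.513/(π·0.420²) = 3.703 m/s
Re = VD/ν = 3.703·0.420/4.19×10^-7 = 3.71×10^6 → turbulent
ε/D = 0.037/420 = 8.81×10^-5
Haaland: f = 0.01218
h_f = f(L/D)V²/(2g) = 0.01218·(1730/0.420)·3.703²/(2·9.81) = 35.05 m

h_f ≈ 35.1 m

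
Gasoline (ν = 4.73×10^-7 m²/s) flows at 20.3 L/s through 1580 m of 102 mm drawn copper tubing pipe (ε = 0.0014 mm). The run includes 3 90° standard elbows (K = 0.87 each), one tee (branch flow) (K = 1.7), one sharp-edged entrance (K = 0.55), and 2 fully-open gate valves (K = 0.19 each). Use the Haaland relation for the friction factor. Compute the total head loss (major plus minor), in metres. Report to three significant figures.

H_L ≈ 65.3 m

V = 4Q/(πD²) = 2.484 m/s; V²/2g = 0.3146 m
Re = 5.36×10^5, ε/D = 1.37×10^-5 → f = 0.01307 (Haaland)
Major: h_f = f(L/D)·V²/2g = 0.01307·15490·0.3146 = 63.68 m
Minor: ΣK = 5.24; h_m = ΣK·V²/2g = 1.648 m
Total H_L = 63.68 + 1.648 = 65.33 m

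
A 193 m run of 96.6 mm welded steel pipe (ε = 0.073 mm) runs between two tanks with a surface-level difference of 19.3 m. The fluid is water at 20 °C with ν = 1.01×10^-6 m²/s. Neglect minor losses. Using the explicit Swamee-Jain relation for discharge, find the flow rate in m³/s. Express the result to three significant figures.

Swamee-Jain (Type II): Q = -0.965·√(gD⁵h_f/L)·ln[ε/(3.7D) + √(3.17ν²L/(gD³h_f))]
√(gD⁵h_f/L) = √(9.81·0.0966⁵·19.3/193) = 0.002873
ε/(3.7D) = 2.04×10^-4; √(3.17ν²L/(gD³h_f)) = 6.05×10^-5
Q = -0.965·0.002873·ln(2.647×10^-4) = 0.02283 m³/s
Check: V = 3.12 m/s, Re = 2.98×10^5, f = 0.01967, h_f = 19.4 m ≈ 19.3 m ✓

Q ≈ 0.0228 m³/s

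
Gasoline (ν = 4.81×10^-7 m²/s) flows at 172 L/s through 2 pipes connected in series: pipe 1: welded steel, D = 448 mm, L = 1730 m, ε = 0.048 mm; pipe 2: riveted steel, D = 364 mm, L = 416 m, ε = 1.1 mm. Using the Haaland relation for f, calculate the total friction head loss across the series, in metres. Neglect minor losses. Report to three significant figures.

H ≈ 7.34 m

Pipe 1: V = 1.091 m/s, Re = 1.02×10^6, ε/D = 1.07×10^-4, f = 0.01341, h_1 = f(L/D)V²/2g = 3.143 m
Pipe 2: V = 1.653 m/s, Re = 1.25×10^6, ε/D = 0.00302, f = 0.02637, h_2 = f(L/D)V²/2g = 4.196 m
Series → Q common, losses add: H = Σh = 7.339 m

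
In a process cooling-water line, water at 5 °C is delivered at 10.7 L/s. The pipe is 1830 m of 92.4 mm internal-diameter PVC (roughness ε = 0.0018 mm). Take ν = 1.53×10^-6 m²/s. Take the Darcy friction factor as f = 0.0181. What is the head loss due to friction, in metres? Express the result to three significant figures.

h_f ≈ 46.5 m

V = 4Q/(πD²) = 4·0.0107/(π·0.0924²) = 1.596 m/s
h_f = f(L/D)V²/(2g) = 0.01810·(1830/0.0924)·1.596²/(2·9.81) = 46.52 m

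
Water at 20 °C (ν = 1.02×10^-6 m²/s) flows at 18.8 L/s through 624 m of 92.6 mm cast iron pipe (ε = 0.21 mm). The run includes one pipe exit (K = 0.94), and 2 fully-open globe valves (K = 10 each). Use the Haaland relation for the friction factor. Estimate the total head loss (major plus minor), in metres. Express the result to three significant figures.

H_L ≈ 74.8 m

V = 4Q/(πD²) = 2.792 m/s; V²/2g = 0.3972 m
Re = 2.53×10^5, ε/D = 0.00227 → f = 0.02485 (Haaland)
Major: h_f = f(L/D)·V²/2g = 0.02485·6739·0.3972 = 66.50 m
Minor: ΣK = 20.9; h_m = ΣK·V²/2g = 8.317 m
Total H_L = 66.50 + 8.317 = 74.82 m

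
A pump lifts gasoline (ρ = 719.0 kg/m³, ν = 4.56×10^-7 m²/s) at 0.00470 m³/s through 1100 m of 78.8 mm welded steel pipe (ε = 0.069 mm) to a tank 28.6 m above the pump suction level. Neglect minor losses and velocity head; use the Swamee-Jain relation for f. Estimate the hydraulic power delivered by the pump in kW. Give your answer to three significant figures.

V = 4Q/(πD²) = 0.9637 m/s; Re = 1.67×10^5; ε/D = 8.76×10^-4; f = 0.02095
h_f = f(L/D)V²/2g = 13.85 m
Total head H = z + h_f = 28.6 + 13.85 = 42.45 m
P_hyd = ρgQH = 719.0·9.81·0.00470·42.45 = 1.407 kW

P_hyd ≈ 1.41 kW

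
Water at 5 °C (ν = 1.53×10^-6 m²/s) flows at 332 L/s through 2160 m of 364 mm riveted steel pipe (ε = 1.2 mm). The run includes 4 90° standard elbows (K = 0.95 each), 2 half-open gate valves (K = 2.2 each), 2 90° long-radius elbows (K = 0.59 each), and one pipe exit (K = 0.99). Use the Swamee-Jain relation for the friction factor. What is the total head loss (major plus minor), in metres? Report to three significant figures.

H_L ≈ 88.9 m

V = 4Q/(πD²) = 3.190 m/s; V²/2g = 0.5188 m
Re = 7.59×10^5, ε/D = 0.00330 → f = 0.02712 (Swamee-Jain)
Major: h_f = f(L/D)·V²/2g = 0.02712·5934·0.5188 = 83.49 m
Minor: ΣK = 10.4; h_m = ΣK·V²/2g = 5.380 m
Total H_L = 83.49 + 5.380 = 88.87 m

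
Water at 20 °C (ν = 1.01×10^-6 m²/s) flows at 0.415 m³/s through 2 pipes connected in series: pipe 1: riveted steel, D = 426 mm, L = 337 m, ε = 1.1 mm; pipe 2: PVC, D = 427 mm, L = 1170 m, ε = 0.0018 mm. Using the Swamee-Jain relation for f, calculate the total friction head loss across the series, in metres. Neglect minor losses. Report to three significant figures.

H ≈ 21.9 m

Pipe 1: V = 2.912 m/s, Re = 1.23×10^6, ε/D = 0.00258, f = 0.02528, h_1 = f(L/D)V²/2g = 8.642 m
Pipe 2: V = 2.898 m/s, Re = 1.23×10^6, ε/D = 4.22×10^-6, f = 0.01134, h_2 = f(L/D)V²/2g = 13.30 m
Series → Q common, losses add: H = Σh = 21.94 m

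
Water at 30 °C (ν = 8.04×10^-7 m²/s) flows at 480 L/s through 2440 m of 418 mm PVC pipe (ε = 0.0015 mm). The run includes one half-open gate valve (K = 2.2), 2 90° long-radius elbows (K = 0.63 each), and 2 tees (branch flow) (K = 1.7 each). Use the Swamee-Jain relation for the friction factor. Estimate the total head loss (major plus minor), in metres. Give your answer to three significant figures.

H_L ≈ 43.1 m

V = 4Q/(πD²) = 3.498 m/s; V²/2g = 0.6236 m
Re = 1.82×10^6, ε/D = 3.59×10^-6 → f = 0.01065 (Swamee-Jain)
Major: h_f = f(L/D)·V²/2g = 0.01065·5837·0.6236 = 38.78 m
Minor: ΣK = 6.86; h_m = ΣK·V²/2g = 4.278 m
Total H_L = 38.78 + 4.278 = 43.06 m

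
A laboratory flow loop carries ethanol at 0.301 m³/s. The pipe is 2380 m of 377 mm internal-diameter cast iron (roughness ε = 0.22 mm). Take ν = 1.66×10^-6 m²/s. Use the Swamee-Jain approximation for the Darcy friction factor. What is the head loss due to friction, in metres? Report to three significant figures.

V = 4Q/(πD²) = 4·0.301/(π·0.377²) = 2.696 m/s
Re = VD/ν = 2.696·0.377/1.66×10^-6 = 6.12×10^5 → turbulent
ε/D = 0.22/377 = 5.84×10^-4
Swamee-Jain: f = 0.01813
h_f = f(L/D)V²/(2g) = 0.01813·(2380/0.377)·2.696²/(2·9.81) = 42.40 m

h_f ≈ 42.4 m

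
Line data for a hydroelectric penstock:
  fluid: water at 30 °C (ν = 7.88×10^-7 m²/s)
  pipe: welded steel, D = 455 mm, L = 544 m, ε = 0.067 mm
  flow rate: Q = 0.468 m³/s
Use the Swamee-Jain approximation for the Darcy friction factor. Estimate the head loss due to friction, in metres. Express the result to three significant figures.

V = 4Q/(πD²) = 4·0.468/(π·0.455²) = 2.878 m/s
Re = VD/ν = 2.878·0.455/7.88×10^-7 = 1.66×10^6 → turbulent
ε/D = 0.067/455 = 1.47×10^-4
Swamee-Jain: f = 0.01374
h_f = f(L/D)V²/(2g) = 0.01374·(544/0.455)·2.878²/(2·9.81) = 6.937 m

h_f ≈ 6.94 m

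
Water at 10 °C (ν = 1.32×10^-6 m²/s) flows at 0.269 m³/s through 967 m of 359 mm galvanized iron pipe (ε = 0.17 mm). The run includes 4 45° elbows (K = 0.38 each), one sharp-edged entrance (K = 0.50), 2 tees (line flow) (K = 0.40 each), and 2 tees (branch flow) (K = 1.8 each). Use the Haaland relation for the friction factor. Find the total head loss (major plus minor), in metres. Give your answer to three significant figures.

H_L ≈ 18.9 m

V = 4Q/(πD²) = 2.658 m/s; V²/2g = 0.3600 m
Re = 7.23×10^5, ε/D = 4.74×10^-4 → f = 0.01715 (Haaland)
Major: h_f = f(L/D)·V²/2g = 0.01715·2694·0.3600 = 16.63 m
Minor: ΣK = 6.42; h_m = ΣK·V²/2g = 2.311 m
Total H_L = 16.63 + 2.311 = 18.94 m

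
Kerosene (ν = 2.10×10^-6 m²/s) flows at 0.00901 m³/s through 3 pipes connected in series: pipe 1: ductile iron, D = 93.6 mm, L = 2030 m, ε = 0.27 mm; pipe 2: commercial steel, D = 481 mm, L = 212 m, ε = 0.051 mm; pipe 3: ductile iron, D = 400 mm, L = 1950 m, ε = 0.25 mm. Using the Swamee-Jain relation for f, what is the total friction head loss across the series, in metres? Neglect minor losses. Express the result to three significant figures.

Pipe 1: V = 1.309 m/s, Re = 5.84×10^4, ε/D = 0.00288, f = 0.02836, h_1 = f(L/D)V²/2g = 53.76 m
Pipe 2: V = 0.04958 m/s, Re = 1.14×10^4, ε/D = 1.06×10^-4, f = 0.03011, h_2 = f(L/D)V²/2g = 0.001663 m
Pipe 3: V = 0.07170 m/s, Re = 1.37×10^4, ε/D = 6.25×10^-4, f = 0.02972, h_3 = f(L/D)V²/2g = 0.03796 m
Series → Q common, losses add: H = Σh = 53.80 m

H ≈ 53.8 m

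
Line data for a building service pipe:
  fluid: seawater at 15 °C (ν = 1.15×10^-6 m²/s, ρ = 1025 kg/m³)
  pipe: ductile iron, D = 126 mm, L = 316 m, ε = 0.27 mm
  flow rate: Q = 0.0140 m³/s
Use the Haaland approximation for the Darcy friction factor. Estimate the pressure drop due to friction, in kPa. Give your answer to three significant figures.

Δp ≈ 40.7 kPa

V = 4Q/(πD²) = 4·0.0140/(π·0.126²) = 1.123 m/s
Re = VD/ν = 1.123·0.126/1.15×10^-6 = 1.23×10^5 → turbulent
ε/D = 0.27/126 = 0.00214
Haaland: f = 0.02509
h_f = f(L/D)V²/(2g) = 0.02509·(316/0.126)·1.123²/(2·9.81) = 4.044 m
Δp = ρg·h_f = 1025·9.81·4.044 = 40.66 kPa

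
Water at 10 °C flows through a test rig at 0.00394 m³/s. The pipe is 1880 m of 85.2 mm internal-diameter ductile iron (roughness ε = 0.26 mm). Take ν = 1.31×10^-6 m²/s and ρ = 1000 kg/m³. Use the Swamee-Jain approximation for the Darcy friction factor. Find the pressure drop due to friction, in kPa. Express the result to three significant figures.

Δp ≈ 154 kPa

V = 4Q/(πD²) = 4·0.00394/(π·0.0852²) = 0.6911 m/s
Re = VD/ν = 0.6911·0.0852/1.31×10^-6 = 4.49×10^4 → turbulent
ε/D = 0.26/85.2 = 0.00305
Swamee-Jain: f = 0.02929
h_f = f(L/D)V²/(2g) = 0.02929·(1880/0.0852)·0.6911²/(2·9.81) = 15.73 m
Δp = ρg·h_f = 1000·9.81·15.73 = 154.3 kPa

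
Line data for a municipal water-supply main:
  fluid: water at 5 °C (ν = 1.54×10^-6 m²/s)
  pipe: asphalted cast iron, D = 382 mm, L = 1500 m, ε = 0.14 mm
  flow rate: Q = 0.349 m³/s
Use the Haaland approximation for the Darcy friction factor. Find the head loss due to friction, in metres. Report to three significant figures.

h_f ≈ 30.3 m

V = 4Q/(πD²) = 4·0.349/(π·0.382²) = 3.045 m/s
Re = VD/ν = 3.045·0.382/1.54×10^-6 = 7.55×10^5 → turbulent
ε/D = 0.14/382 = 3.66×10^-4
Haaland: f = 0.01634
h_f = f(L/D)V²/(2g) = 0.01634·(1500/0.382)·3.045²/(2·9.81) = 30.32 m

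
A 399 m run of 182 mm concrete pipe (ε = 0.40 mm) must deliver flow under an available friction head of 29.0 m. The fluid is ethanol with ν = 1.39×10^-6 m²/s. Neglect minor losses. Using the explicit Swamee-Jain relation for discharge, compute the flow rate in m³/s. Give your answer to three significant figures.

Swamee-Jain (Type II): Q = -0.965·√(gD⁵h_f/L)·ln[ε/(3.7D) + √(3.17ν²L/(gD³h_f))]
√(gD⁵h_f/L) = √(9.81·0.182⁵·29.0/399) = 0.01193
ε/(3.7D) = 5.94×10^-4; √(3.17ν²L/(gD³h_f)) = 3.77×10^-5
Q = -0.965·0.01193·ln(6.317×10^-4) = 0.08483 m³/s
Check: V = 3.26 m/s, Re = 4.27×10^5, f = 0.02454, h_f = 29.2 m ≈ 29.0 m ✓

Q ≈ 0.0848 m³/s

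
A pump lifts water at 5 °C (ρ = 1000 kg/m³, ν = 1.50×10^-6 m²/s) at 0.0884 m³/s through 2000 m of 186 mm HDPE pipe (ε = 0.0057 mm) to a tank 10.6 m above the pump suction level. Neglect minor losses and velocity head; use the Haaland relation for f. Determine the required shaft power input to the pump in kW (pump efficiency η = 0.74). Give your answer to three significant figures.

P_shaft ≈ 107 kW

V = 4Q/(πD²) = 3.253 m/s; Re = 4.03×10^5; ε/D = 3.06×10^-5; f = 0.01390
h_f = f(L/D)V²/2g = 80.62 m
Total head H = z + h_f = 10.6 + 80.62 = 91.22 m
P_hyd = ρgQH = 1000·9.81·0.0884·91.22 = 79.11 kW
P_shaft = P_hyd/η = 79.11/0.74 = 106.9 kW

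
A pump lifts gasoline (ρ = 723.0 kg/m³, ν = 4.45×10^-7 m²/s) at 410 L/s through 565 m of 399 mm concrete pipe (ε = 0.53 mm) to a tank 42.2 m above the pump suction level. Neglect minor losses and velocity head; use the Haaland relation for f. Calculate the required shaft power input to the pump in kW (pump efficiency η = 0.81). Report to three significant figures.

V = 4Q/(πD²) = 3.279 m/s; Re = 2.94×10^6; ε/D = 0.00133; f = 0.02118
h_f = f(L/D)V²/2g = 16.44 m
Total head H = z + h_f = 42.2 + 16.44 = 58.64 m
P_hyd = ρgQH = 723.0·9.81·0.410·58.64 = 170.5 kW
P_shaft = P_hyd/η = 170.5/0.81 = 210.5 kW

P_shaft ≈ 211 kW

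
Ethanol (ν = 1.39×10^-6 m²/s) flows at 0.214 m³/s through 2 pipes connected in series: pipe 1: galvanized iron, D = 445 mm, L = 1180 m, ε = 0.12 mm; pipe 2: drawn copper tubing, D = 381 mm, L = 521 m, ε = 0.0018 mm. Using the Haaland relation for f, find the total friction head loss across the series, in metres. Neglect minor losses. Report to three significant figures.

Pipe 1: V = 1.376 m/s, Re = 4.41×10^5, ε/D = 2.70×10^-4, f = 0.01605, h_1 = f(L/D)V²/2g = 4.107 m
Pipe 2: V = 1.877 m/s, Re = 5.14×10^5, ε/D = 4.72×10^-6, f = 0.01305, h_2 = f(L/D)V²/2g = 3.204 m
Series → Q common, losses add: H = Σh = 7.312 m

H ≈ 7.31 m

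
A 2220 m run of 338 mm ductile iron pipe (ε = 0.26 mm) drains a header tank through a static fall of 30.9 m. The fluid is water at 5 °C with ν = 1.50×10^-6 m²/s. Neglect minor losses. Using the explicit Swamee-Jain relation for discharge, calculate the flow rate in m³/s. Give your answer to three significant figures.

Swamee-Jain (Type II): Q = -0.965·√(gD⁵h_f/L)·ln[ε/(3.7D) + √(3.17ν²L/(gD³h_f))]
√(gD⁵h_f/L) = √(9.81·0.338⁵·30.9/2220) = 0.02454
ε/(3.7D) = 2.08×10^-4; √(3.17ν²L/(gD³h_f)) = 3.68×10^-5
Q = -0.965·0.02454·ln(2.447×10^-4) = 0.1969 m³/s
Check: V = 2.19 m/s, Re = 4.95×10^5, f = 0.01929, h_f = 31.1 m ≈ 30.9 m ✓

Q ≈ 0.197 m³/s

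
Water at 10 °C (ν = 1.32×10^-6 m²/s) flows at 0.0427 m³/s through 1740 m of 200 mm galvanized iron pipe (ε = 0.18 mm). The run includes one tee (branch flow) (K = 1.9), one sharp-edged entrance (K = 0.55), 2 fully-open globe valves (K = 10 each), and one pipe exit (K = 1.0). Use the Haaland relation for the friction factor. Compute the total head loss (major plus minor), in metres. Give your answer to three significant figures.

H_L ≈ 19.0 m

V = 4Q/(πD²) = 1.359 m/s; V²/2g = 0.09416 m
Re = 2.06×10^5, ε/D = 9.00×10^-4 → f = 0.02047 (Haaland)
Major: h_f = f(L/D)·V²/2g = 0.02047·8700·0.09416 = 16.77 m
Minor: ΣK = 23.4; h_m = ΣK·V²/2g = 2.208 m
Total H_L = 16.77 + 2.208 = 18.98 m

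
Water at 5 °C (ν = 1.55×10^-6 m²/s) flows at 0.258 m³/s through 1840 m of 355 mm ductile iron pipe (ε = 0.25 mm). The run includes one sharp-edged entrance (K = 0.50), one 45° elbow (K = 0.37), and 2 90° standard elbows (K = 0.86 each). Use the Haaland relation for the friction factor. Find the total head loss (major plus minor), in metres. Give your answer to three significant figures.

V = 4Q/(πD²) = 2.607 m/s; V²/2g = 0.3463 m
Re = 5.97×10^5, ε/D = 7.04×10^-4 → f = 0.01866 (Haaland)
Major: h_f = f(L/D)·V²/2g = 0.01866·5183·0.3463 = 33.49 m
Minor: ΣK = 2.59; h_m = ΣK·V²/2g = 0.8969 m
Total H_L = 33.49 + 0.8969 = 34.39 m

H_L ≈ 34.4 m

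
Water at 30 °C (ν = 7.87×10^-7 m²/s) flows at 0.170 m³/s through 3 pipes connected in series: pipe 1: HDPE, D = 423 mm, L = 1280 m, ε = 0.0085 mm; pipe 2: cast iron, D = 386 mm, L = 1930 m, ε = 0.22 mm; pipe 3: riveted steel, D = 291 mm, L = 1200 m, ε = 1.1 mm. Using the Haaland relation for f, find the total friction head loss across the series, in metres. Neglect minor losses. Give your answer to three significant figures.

Pipe 1: V = 1.210 m/s, Re = 6.50×10^5, ε/D = 2.01×10^-5, f = 0.01275, h_1 = f(L/D)V²/2g = 2.879 m
Pipe 2: V = 1.453 m/s, Re = 7.13×10^5, ε/D = 5.70×10^-4, f = 0.01779, h_2 = f(L/D)V²/2g = 9.567 m
Pipe 3: V = 2.556 m/s, Re = 9.45×10^5, ε/D = 0.00378, f = 0.02812, h_3 = f(L/D)V²/2g = 38.61 m
Series → Q common, losses add: H = Σh = 51.06 m

H ≈ 51.1 m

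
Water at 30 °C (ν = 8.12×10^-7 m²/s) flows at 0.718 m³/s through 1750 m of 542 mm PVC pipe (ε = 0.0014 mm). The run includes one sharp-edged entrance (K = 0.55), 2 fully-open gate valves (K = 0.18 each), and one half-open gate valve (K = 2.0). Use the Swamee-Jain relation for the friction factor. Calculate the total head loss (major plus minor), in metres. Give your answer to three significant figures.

V = 4Q/(πD²) = 3.112 m/s; V²/2g = 0.4936 m
Re = 2.08×10^6, ε/D = 2.58×10^-6 → f = 0.01040 (Swamee-Jain)
Major: h_f = f(L/D)·V²/2g = 0.01040·3229·0.4936 = 16.58 m
Minor: ΣK = 2.91; h_m = ΣK·V²/2g = 1.436 m
Total H_L = 16.58 + 1.436 = 18.02 m

H_L ≈ 18.0 m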